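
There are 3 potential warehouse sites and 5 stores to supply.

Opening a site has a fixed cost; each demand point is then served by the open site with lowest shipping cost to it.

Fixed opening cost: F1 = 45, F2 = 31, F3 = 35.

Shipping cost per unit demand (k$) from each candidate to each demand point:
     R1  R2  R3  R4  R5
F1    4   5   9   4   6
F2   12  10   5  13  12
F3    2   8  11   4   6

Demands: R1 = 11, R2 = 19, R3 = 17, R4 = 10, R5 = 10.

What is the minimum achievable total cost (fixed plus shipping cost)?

Open {F1, F2}: assign each demand point to its cheapest open site.
  R1→F1 11×4=44, R2→F1 19×5=95, R3→F2 17×5=85, R4→F1 10×4=40, R5→F1 10×6=60
  shipping cost 324, fixed 76 → total 400.
Compare {F1, F2, F3}: shipping cost 302 + fixed 111 = 413.
Compare {F2, F3}: shipping cost 359 + fixed 66 = 425.
Compare {F1}: shipping cost 392 + fixed 45 = 437.
All other subsets cost ≥ 413. Minimum total cost: 400.

400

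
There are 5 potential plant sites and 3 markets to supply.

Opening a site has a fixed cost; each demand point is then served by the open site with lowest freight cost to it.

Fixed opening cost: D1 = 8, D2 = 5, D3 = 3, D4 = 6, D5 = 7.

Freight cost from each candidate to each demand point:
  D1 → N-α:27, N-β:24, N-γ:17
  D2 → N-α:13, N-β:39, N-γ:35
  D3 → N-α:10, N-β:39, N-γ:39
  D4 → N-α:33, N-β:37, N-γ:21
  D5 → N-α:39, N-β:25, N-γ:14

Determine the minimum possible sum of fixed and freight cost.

Open {D3, D5}: assign each demand point to its cheapest open site.
  N-α→D3 10, N-β→D5 25, N-γ→D5 14
  freight cost 49, fixed 10 → total 59.
Compare {D1, D3}: freight cost 51 + fixed 11 = 62.
Compare {D2, D5}: freight cost 52 + fixed 12 = 64.
Compare {D2, D3, D5}: freight cost 49 + fixed 15 = 64.
All other subsets cost ≥ 62. Minimum total cost: 59.

59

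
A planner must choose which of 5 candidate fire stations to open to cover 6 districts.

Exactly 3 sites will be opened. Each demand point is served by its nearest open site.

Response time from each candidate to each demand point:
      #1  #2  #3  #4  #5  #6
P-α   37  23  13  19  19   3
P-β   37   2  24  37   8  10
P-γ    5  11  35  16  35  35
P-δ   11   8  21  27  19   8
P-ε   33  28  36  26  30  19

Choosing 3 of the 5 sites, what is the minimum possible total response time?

Open {P-α, P-β, P-γ}.
  #1→P-γ 5, #2→P-β 2, #3→P-α 13, #4→P-γ 16, #5→P-β 8, #6→P-α 3  ⇒ total 47.
Compare {P-α, P-β, P-δ}: total 56.
Compare {P-β, P-γ, P-δ}: total 60.
No size-3 selection does better; minimum is 47.

47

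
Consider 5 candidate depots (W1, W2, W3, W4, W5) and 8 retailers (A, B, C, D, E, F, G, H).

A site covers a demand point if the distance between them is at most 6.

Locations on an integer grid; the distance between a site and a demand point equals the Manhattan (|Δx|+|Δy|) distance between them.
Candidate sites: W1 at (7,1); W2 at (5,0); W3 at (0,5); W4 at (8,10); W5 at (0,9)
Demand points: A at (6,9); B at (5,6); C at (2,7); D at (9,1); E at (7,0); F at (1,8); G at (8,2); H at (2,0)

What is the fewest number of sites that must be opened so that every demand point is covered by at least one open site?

Coverage sets (demand points within 6 of each site):
  W1: {D, E, G, H}
  W2: {B, D, E, G, H}
  W3: {B, C, F}
  W4: {A}
  W5: {A, C, F}
No single site covers all 8 demand points.
But {W2, W5} covers everything, so the minimum is 2.

2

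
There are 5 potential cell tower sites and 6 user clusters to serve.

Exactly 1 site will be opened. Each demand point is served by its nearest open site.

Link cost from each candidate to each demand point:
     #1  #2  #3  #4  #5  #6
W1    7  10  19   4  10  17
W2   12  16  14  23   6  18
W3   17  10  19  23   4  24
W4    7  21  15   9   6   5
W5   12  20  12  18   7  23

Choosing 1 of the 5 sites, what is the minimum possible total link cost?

63

Open {W4}.
  #1→W4 7, #2→W4 21, #3→W4 15, #4→W4 9, #5→W4 6, #6→W4 5  ⇒ total 63.
Compare {W1}: total 67.
Compare {W2}: total 89.
No size-1 selection does better; minimum is 63.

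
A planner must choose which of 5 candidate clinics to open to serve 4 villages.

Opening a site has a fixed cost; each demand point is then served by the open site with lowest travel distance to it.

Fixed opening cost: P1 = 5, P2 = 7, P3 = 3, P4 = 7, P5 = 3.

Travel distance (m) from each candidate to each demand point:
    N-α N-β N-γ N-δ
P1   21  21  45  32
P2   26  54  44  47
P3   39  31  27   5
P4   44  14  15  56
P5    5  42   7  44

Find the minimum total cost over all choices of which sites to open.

44

Open {P3, P4, P5}: assign each demand point to its cheapest open site.
  N-α→P5 5, N-β→P4 14, N-γ→P5 7, N-δ→P3 5
  travel distance 31, fixed 13 → total 44.
Compare {P1, P3, P5}: travel distance 38 + fixed 11 = 49.
Compare {P1, P3, P4, P5}: travel distance 31 + fixed 18 = 49.
Compare {P2, P3, P4, P5}: travel distance 31 + fixed 20 = 51.
All other subsets cost ≥ 49. Minimum total cost: 44.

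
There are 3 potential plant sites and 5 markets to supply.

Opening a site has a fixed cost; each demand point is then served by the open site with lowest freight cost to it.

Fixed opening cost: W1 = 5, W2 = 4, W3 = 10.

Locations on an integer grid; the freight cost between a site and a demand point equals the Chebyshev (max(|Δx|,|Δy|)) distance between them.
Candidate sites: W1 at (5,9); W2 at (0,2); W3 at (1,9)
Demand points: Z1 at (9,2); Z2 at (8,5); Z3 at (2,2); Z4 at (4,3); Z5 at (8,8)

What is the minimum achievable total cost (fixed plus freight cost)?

Open {W1, W2}: assign each demand point to its cheapest open site.
  Z1→W1 7, Z2→W1 4, Z3→W2 2, Z4→W2 4, Z5→W1 3
  freight cost 20, fixed 9 → total 29.
Compare {W1}: freight cost 27 + fixed 5 = 32.
Compare {W2}: freight cost 31 + fixed 4 = 35.
Compare {W1, W2, W3}: freight cost 20 + fixed 19 = 39.
All other subsets cost ≥ 32. Minimum total cost: 29.

29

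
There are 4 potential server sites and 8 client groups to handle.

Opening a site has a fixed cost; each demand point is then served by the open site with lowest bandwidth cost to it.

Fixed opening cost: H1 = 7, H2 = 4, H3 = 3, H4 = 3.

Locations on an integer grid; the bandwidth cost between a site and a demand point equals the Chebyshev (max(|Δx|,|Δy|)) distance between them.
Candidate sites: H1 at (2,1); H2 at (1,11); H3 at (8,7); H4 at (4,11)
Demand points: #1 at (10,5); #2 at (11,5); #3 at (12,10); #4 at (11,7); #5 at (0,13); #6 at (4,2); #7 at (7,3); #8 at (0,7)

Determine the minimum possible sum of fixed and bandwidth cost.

34

Open {H2, H3}: assign each demand point to its cheapest open site.
  #1→H3 2, #2→H3 3, #3→H3 4, #4→H3 3, #5→H2 2, #6→H3 5, #7→H3 4, #8→H2 4
  bandwidth cost 27, fixed 7 → total 34.
Compare {H3, H4}: bandwidth cost 29 + fixed 6 = 35.
Compare {H2, H3, H4}: bandwidth cost 27 + fixed 10 = 37.
Compare {H1, H2, H3}: bandwidth cost 24 + fixed 14 = 38.
All other subsets cost ≥ 35. Minimum total cost: 34.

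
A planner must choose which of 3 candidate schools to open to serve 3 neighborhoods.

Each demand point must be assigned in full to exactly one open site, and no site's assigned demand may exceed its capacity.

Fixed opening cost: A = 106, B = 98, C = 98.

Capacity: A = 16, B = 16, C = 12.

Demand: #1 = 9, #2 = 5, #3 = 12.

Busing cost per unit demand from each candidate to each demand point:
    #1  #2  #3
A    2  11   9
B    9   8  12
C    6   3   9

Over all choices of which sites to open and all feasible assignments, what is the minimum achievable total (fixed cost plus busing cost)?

Open {A, C}; cheapest assignment that respects the capacities:
  A (cap 16, load 14): #1, #2 — cost 9×2 + 5×11 = 73
  C (cap 12, load 12): #3 — cost 12×9 = 108
  Shipping 181, fixed 204 → total 385.
  Any other capacity-feasible assignment to {A, C} ships for at least 181.
Compare {A, B}: its best feasible assignment gives total 421.
Compare {B, C}: its best feasible assignment gives total 425.
Every other set of open sites that can feasibly serve all demand totals ≥ 421 even under its best assignment. Minimum: 385.

385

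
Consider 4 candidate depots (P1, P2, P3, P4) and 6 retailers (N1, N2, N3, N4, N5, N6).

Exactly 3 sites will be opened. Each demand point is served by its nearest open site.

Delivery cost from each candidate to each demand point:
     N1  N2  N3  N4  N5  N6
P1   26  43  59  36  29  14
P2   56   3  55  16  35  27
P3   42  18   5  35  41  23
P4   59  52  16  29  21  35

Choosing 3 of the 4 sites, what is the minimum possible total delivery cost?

Open {P1, P2, P3}.
  N1→P1 26, N2→P2 3, N3→P3 5, N4→P2 16, N5→P1 29, N6→P1 14  ⇒ total 93.
Compare {P1, P2, P4}: total 96.
Compare {P2, P3, P4}: total 110.
No size-3 selection does better; minimum is 93.

93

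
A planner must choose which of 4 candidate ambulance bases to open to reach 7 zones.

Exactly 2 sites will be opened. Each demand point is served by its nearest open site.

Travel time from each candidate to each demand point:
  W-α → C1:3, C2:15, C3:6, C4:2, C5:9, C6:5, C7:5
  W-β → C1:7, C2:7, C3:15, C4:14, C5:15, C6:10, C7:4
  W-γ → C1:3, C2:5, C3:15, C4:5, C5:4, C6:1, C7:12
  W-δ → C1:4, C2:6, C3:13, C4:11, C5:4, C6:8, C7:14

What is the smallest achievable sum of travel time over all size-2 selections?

26

Open {W-α, W-γ}.
  C1→W-α 3, C2→W-γ 5, C3→W-α 6, C4→W-α 2, C5→W-γ 4, C6→W-γ 1, C7→W-α 5  ⇒ total 26.
Compare {W-α, W-δ}: total 31.
Compare {W-α, W-β}: total 36.
No size-2 selection does better; minimum is 26.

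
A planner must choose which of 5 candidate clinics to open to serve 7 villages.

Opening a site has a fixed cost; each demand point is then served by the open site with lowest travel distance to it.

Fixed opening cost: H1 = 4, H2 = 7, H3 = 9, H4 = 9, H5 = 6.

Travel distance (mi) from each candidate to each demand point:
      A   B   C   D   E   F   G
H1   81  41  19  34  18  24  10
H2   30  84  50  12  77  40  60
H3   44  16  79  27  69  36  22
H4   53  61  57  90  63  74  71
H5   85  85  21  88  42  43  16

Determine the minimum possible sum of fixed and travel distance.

Open {H1, H2, H3}: assign each demand point to its cheapest open site.
  A→H2 30, B→H3 16, C→H1 19, D→H2 12, E→H1 18, F→H1 24, G→H1 10
  travel distance 129, fixed 20 → total 149.
Compare {H1, H2, H3, H5}: travel distance 129 + fixed 26 = 155.
Compare {H1, H2, H3, H4}: travel distance 129 + fixed 29 = 158.
Compare {H1, H2, H3, H4, H5}: travel distance 129 + fixed 35 = 164.
All other subsets cost ≥ 155. Minimum total cost: 149.

149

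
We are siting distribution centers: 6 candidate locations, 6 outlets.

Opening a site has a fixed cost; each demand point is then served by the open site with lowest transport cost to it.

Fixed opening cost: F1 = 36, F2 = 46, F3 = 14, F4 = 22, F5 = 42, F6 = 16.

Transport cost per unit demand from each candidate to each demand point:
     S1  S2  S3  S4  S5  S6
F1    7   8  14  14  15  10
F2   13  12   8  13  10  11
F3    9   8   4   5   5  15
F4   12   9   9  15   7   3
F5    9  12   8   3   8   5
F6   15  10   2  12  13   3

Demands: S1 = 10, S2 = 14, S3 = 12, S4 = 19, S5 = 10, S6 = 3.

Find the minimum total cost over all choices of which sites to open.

Open {F3, F6}: assign each demand point to its cheapest open site.
  S1→F3 10×9=90, S2→F3 14×8=112, S3→F6 12×2=24, S4→F3 19×5=95, S5→F3 10×5=50, S6→F6 3×3=9
  transport cost 380, fixed 30 → total 410.
Compare {F3, F5, F6}: transport cost 342 + fixed 72 = 414.
Compare {F1, F3, F6}: transport cost 360 + fixed 66 = 426.
Compare {F3, F5}: transport cost 372 + fixed 56 = 428.
All other subsets cost ≥ 414. Minimum total cost: 410.

410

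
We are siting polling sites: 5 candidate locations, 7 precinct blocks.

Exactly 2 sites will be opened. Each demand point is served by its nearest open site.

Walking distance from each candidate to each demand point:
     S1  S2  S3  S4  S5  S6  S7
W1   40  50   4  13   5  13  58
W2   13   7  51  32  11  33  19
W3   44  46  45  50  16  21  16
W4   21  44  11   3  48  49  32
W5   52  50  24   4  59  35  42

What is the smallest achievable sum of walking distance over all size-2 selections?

74

Open {W1, W2}.
  S1→W2 13, S2→W2 7, S3→W1 4, S4→W1 13, S5→W1 5, S6→W1 13, S7→W2 19  ⇒ total 74.
Compare {W2, W4}: total 97.
Compare {W2, W5}: total 111.
No size-2 selection does better; minimum is 74.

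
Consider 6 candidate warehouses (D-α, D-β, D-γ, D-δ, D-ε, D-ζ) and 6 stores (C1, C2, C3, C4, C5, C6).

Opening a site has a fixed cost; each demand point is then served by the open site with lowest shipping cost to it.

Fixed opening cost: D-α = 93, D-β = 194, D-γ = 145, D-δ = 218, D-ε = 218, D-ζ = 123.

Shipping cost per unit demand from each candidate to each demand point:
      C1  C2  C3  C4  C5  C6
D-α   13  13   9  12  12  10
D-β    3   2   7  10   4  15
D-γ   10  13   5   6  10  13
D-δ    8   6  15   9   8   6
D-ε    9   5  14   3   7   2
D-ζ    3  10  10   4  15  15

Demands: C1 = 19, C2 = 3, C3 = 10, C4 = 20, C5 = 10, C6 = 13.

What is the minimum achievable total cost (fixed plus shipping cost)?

Open {D-ε, D-ζ}: assign each demand point to its cheapest open site.
  C1→D-ζ 19×3=57, C2→D-ε 3×5=15, C3→D-ζ 10×10=100, C4→D-ε 20×3=60, C5→D-ε 10×7=70, C6→D-ε 13×2=26
  shipping cost 328, fixed 341 → total 669.
Compare {D-β, D-ε}: shipping cost 259 + fixed 412 = 671.
Compare {D-ε}: shipping cost 482 + fixed 218 = 700.
Compare {D-α, D-ζ}: shipping cost 507 + fixed 216 = 723.
All other subsets cost ≥ 671. Minimum total cost: 669.

669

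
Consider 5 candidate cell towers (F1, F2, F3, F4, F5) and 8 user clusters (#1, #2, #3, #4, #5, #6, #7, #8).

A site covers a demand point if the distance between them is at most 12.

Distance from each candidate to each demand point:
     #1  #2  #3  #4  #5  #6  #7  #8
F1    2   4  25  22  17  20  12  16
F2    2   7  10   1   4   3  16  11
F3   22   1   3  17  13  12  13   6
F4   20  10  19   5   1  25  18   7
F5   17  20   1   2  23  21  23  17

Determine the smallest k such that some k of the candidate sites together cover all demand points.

2

Coverage sets (demand points within 12 of each site):
  F1: {#1, #2, #7}
  F2: {#1, #2, #3, #4, #5, #6, #8}
  F3: {#2, #3, #6, #8}
  F4: {#2, #4, #5, #8}
  F5: {#3, #4}
No single site covers all 8 demand points.
But {F1, F2} covers everything, so the minimum is 2.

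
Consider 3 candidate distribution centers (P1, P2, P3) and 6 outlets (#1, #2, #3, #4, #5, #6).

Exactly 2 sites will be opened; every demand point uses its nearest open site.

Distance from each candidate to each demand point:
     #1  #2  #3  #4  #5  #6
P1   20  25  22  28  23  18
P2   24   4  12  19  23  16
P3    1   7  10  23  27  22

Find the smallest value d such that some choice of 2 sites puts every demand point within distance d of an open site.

23

Open {P1, P2}.
  Farthest demand point is #5 at distance 23 (to P1); all others are ≤ 23.
With {P1, P3} the worst case is 23.
With {P2, P3} the worst case is 23.
No size-2 selection achieves below 23.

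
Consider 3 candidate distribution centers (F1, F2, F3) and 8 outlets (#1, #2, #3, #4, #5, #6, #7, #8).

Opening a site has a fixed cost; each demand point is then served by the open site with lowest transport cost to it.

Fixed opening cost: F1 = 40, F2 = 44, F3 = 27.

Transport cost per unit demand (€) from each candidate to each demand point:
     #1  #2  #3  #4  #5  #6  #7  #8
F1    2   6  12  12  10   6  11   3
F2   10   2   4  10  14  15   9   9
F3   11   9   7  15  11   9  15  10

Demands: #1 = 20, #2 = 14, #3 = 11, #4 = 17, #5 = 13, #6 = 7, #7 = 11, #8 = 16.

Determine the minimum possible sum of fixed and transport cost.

685

Open {F1, F2}: assign each demand point to its cheapest open site.
  #1→F1 20×2=40, #2→F2 14×2=28, #3→F2 11×4=44, #4→F2 17×10=170, #5→F1 13×10=130, #6→F1 7×6=42, #7→F2 11×9=99, #8→F1 16×3=48
  transport cost 601, fixed 84 → total 685.
Compare {F1, F2, F3}: transport cost 601 + fixed 111 = 712.
Compare {F1, F3}: transport cost 746 + fixed 67 = 813.
Compare {F1}: transport cost 801 + fixed 40 = 841.
All other subsets cost ≥ 712. Minimum total cost: 685.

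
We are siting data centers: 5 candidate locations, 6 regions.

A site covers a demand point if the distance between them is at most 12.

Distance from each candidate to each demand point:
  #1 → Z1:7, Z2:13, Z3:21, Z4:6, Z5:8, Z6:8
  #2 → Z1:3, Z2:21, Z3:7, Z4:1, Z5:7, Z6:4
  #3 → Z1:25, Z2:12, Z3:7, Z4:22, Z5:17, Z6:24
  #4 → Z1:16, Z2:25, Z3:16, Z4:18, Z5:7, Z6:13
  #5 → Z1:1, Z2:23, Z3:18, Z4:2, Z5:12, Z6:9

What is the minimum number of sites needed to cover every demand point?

2

Coverage sets (demand points within 12 of each site):
  #1: {Z1, Z4, Z5, Z6}
  #2: {Z1, Z3, Z4, Z5, Z6}
  #3: {Z2, Z3}
  #4: {Z5}
  #5: {Z1, Z4, Z5, Z6}
No single site covers all 6 demand points.
But {#1, #3} covers everything, so the minimum is 2.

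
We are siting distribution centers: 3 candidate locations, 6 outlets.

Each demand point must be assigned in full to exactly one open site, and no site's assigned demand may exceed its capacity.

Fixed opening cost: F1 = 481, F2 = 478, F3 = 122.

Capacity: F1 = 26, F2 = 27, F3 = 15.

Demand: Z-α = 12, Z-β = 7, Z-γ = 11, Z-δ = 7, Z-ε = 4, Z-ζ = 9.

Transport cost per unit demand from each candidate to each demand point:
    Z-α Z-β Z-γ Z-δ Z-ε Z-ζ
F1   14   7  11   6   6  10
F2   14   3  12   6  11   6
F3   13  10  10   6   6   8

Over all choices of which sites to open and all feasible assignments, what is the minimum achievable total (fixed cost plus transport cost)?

Open {F1, F2}; cheapest assignment that respects the capacities:
  F1 (cap 26, load 23): Z-α, Z-δ, Z-ε — cost 12×14 + 7×6 + 4×6 = 234
  F2 (cap 27, load 27): Z-β, Z-γ, Z-ζ — cost 7×3 + 11×12 + 9×6 = 207
  Shipping 441, fixed 959 → total 1400.
  Any other capacity-feasible assignment to {F1, F2} ships for at least 441.
Compare {F1, F2, F3}: its best feasible assignment gives total 1499.
Every other set of open sites that can feasibly serve all demand totals ≥ 1499 even under its best assignment. Minimum: 1400.

1400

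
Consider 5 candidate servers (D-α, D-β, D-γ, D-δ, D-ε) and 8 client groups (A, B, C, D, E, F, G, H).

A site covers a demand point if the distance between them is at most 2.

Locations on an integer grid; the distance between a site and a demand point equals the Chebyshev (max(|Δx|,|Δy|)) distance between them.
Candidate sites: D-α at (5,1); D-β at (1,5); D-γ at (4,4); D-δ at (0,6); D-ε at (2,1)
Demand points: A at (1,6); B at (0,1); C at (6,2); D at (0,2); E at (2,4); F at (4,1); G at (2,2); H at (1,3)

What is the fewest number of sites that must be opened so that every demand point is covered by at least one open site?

Coverage sets (demand points within 2 of each site):
  D-α: {C, F}
  D-β: {A, E, H}
  D-γ: {C, E, G}
  D-δ: {A, E}
  D-ε: {B, D, F, G, H}
No 2 sites suffice: every size-2 union leaves at least one demand point uncovered.
But {D-α, D-β, D-ε} covers everything, so the minimum is 3.

3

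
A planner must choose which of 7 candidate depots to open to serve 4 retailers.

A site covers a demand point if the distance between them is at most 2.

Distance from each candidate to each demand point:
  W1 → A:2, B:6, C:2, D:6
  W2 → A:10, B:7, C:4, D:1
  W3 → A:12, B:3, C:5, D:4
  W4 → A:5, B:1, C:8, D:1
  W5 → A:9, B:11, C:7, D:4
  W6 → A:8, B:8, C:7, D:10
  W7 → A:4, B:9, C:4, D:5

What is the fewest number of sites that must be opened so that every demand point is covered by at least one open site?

2

Coverage sets (demand points within 2 of each site):
  W1: {A, C}
  W2: {D}
  W3: {}
  W4: {B, D}
  W5: {}
  W6: {}
  W7: {}
No single site covers all 4 demand points.
But {W1, W4} covers everything, so the minimum is 2.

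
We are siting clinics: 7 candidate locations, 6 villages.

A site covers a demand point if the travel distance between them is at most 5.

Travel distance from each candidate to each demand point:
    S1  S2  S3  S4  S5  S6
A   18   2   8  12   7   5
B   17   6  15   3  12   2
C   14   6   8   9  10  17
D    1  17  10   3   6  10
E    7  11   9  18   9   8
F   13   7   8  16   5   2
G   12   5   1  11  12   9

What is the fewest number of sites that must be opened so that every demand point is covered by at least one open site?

3

Coverage sets (demand points within 5 of each site):
  A: {S2, S6}
  B: {S4, S6}
  C: {}
  D: {S1, S4}
  E: {}
  F: {S5, S6}
  G: {S2, S3}
No 2 sites suffice: every size-2 union leaves at least one demand point uncovered.
But {D, F, G} covers everything, so the minimum is 3.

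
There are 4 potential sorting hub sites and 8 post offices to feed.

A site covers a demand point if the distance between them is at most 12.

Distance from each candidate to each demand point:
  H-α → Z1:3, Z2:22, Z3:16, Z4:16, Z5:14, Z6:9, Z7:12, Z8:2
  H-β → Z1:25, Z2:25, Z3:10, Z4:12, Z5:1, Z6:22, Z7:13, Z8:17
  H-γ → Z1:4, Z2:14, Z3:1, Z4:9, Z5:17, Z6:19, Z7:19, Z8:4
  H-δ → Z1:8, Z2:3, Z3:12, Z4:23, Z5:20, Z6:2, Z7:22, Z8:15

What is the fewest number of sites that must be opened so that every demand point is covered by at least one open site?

3

Coverage sets (demand points within 12 of each site):
  H-α: {Z1, Z6, Z7, Z8}
  H-β: {Z3, Z4, Z5}
  H-γ: {Z1, Z3, Z4, Z8}
  H-δ: {Z1, Z2, Z3, Z6}
No 2 sites suffice: every size-2 union leaves at least one demand point uncovered.
But {H-α, H-β, H-δ} covers everything, so the minimum is 3.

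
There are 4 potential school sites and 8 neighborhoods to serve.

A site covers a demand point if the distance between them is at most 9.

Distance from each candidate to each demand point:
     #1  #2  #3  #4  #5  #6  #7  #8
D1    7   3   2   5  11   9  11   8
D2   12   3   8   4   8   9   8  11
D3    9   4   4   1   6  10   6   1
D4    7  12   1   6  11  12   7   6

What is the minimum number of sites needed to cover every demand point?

2

Coverage sets (demand points within 9 of each site):
  D1: {#1, #2, #3, #4, #6, #8}
  D2: {#2, #3, #4, #5, #6, #7}
  D3: {#1, #2, #3, #4, #5, #7, #8}
  D4: {#1, #3, #4, #7, #8}
No single site covers all 8 demand points.
But {D1, D2} covers everything, so the minimum is 2.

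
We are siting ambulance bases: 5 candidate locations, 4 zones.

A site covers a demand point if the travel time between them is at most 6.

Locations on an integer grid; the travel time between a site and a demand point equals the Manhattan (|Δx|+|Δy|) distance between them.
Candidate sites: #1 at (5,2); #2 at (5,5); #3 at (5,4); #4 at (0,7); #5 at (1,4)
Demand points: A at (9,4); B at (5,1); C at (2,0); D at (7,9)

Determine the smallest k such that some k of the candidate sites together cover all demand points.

Coverage sets (demand points within 6 of each site):
  #1: {A, B, C}
  #2: {A, B, D}
  #3: {A, B}
  #4: {}
  #5: {C}
No single site covers all 4 demand points.
But {#1, #2} covers everything, so the minimum is 2.

2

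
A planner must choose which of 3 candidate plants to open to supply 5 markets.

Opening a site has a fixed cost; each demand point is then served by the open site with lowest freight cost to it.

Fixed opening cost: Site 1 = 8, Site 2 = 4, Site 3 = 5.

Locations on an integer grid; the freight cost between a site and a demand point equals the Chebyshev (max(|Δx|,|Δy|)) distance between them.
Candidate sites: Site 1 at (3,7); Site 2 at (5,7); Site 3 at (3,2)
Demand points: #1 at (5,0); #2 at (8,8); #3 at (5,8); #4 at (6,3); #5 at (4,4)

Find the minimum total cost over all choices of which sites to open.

20

Open {Site 2, Site 3}: assign each demand point to its cheapest open site.
  #1→Site 3 2, #2→Site 2 3, #3→Site 2 1, #4→Site 3 3, #5→Site 3 2
  freight cost 11, fixed 9 → total 20.
Compare {Site 2}: freight cost 18 + fixed 4 = 22.
Compare {Site 3}: freight cost 19 + fixed 5 = 24.
Compare {Site 1, Site 3}: freight cost 14 + fixed 13 = 27.
All other subsets cost ≥ 22. Minimum total cost: 20.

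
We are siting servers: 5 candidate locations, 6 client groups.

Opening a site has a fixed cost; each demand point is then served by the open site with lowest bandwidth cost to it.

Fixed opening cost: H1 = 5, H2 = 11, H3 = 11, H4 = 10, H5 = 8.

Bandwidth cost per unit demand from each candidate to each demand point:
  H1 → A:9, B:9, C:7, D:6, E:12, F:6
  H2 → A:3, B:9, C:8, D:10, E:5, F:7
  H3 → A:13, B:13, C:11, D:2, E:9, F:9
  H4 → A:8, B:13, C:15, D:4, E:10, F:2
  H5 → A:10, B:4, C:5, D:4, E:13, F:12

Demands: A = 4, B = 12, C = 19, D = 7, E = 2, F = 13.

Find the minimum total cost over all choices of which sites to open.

Open {H2, H3, H4, H5}: assign each demand point to its cheapest open site.
  A→H2 4×3=12, B→H5 12×4=48, C→H5 19×5=95, D→H3 7×2=14, E→H2 2×5=10, F→H4 13×2=26
  bandwidth cost 205, fixed 40 → total 245.
Compare {H2, H4, H5}: bandwidth cost 219 + fixed 29 = 248.
Compare {H1, H2, H3, H4, H5}: bandwidth cost 205 + fixed 45 = 250.
Compare {H1, H2, H4, H5}: bandwidth cost 219 + fixed 34 = 253.
All other subsets cost ≥ 248. Minimum total cost: 245.

245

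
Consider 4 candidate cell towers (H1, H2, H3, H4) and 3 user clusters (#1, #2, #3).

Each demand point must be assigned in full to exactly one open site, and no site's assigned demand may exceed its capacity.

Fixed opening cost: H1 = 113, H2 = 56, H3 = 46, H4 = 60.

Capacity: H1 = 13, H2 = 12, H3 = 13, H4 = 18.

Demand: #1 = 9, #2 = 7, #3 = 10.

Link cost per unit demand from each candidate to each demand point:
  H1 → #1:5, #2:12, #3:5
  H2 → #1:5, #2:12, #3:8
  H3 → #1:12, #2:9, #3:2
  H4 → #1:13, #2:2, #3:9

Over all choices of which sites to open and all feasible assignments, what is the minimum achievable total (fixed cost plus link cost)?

Open {H2, H3, H4}; cheapest assignment that respects the capacities:
  H2 (cap 12, load 9): #1 — cost 9×5 = 45
  H3 (cap 13, load 10): #3 — cost 10×2 = 20
  H4 (cap 18, load 7): #2 — cost 7×2 = 14
  Shipping 79, fixed 162 → total 241.
  Any other capacity-feasible assignment to {H2, H3, H4} ships for at least 79.
Compare {H3, H4}: its best feasible assignment gives total 257.
Compare {H2, H4}: its best feasible assignment gives total 265.
Every other set of open sites that can feasibly serve all demand totals ≥ 257 even under its best assignment. Minimum: 241.

241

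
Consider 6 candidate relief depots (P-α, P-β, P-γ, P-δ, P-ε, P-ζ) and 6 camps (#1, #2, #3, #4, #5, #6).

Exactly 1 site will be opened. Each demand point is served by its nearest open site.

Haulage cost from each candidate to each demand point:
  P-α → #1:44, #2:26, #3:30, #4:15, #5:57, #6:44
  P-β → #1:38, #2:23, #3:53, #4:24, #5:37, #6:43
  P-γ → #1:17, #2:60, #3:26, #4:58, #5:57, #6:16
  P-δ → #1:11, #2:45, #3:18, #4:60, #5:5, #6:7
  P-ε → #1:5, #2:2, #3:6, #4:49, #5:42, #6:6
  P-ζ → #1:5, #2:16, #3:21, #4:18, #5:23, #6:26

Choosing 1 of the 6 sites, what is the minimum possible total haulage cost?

109

Open {P-ζ}.
  #1→P-ζ 5, #2→P-ζ 16, #3→P-ζ 21, #4→P-ζ 18, #5→P-ζ 23, #6→P-ζ 26  ⇒ total 109.
Compare {P-ε}: total 110.
Compare {P-δ}: total 146.
No size-1 selection does better; minimum is 109.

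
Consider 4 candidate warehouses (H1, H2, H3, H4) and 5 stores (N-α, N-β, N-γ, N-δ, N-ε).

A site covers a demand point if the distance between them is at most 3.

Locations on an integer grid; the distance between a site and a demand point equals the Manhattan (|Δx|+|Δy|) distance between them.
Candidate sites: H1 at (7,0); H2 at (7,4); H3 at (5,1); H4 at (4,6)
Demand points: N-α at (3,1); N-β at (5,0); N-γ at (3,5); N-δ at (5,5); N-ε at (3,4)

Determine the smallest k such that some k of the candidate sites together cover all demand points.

2

Coverage sets (demand points within 3 of each site):
  H1: {N-β}
  H2: {N-δ}
  H3: {N-α, N-β}
  H4: {N-γ, N-δ, N-ε}
No single site covers all 5 demand points.
But {H3, H4} covers everything, so the minimum is 2.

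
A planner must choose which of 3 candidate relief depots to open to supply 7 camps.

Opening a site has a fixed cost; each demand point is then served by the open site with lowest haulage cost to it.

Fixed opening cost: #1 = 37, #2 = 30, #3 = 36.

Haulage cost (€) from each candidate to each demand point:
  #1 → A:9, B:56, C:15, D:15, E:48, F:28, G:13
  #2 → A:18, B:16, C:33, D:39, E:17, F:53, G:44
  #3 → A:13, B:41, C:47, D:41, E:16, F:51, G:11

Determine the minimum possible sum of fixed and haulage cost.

Open {#1, #2}: assign each demand point to its cheapest open site.
  A→#1 9, B→#2 16, C→#1 15, D→#1 15, E→#2 17, F→#1 28, G→#1 13
  haulage cost 113, fixed 67 → total 180.
Compare {#1, #3}: haulage cost 135 + fixed 73 = 208.
Compare {#1, #2, #3}: haulage cost 110 + fixed 103 = 213.
Compare {#1}: haulage cost 184 + fixed 37 = 221.
All other subsets cost ≥ 208. Minimum total cost: 180.

180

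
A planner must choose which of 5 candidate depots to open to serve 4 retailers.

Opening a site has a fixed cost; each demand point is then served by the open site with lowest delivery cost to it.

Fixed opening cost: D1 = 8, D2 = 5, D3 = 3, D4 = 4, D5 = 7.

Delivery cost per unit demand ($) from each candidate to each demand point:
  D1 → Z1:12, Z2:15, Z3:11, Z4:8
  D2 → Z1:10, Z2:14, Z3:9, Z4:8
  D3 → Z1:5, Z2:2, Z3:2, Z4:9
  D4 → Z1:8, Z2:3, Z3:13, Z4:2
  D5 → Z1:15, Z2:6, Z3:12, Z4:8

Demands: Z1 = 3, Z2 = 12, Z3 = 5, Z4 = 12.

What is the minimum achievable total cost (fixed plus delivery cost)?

Open {D3, D4}: assign each demand point to its cheapest open site.
  Z1→D3 3×5=15, Z2→D3 12×2=24, Z3→D3 5×2=10, Z4→D4 12×2=24
  delivery cost 73, fixed 7 → total 80.
Compare {D2, D3, D4}: delivery cost 73 + fixed 12 = 85.
Compare {D3, D4, D5}: delivery cost 73 + fixed 14 = 87.
Compare {D1, D3, D4}: delivery cost 73 + fixed 15 = 88.
All other subsets cost ≥ 85. Minimum total cost: 80.

80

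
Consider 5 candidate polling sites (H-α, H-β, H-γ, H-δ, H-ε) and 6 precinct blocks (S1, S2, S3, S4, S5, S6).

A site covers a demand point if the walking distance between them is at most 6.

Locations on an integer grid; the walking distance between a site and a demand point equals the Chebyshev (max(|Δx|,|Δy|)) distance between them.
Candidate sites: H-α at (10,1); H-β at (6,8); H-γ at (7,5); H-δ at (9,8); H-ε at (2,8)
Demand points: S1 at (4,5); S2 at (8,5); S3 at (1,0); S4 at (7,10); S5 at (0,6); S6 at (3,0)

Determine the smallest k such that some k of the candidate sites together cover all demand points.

Coverage sets (demand points within 6 of each site):
  H-α: {S1, S2}
  H-β: {S1, S2, S4, S5}
  H-γ: {S1, S2, S3, S4, S6}
  H-δ: {S1, S2, S4}
  H-ε: {S1, S2, S4, S5}
No single site covers all 6 demand points.
But {H-β, H-γ} covers everything, so the minimum is 2.

2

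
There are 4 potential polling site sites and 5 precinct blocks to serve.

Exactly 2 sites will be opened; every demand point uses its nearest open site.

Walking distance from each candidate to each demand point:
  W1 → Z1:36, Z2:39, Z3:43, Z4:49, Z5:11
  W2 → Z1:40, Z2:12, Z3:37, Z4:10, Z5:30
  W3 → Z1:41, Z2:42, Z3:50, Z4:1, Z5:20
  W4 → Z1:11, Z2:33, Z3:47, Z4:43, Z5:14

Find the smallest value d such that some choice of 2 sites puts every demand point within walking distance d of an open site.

Open {W1, W2}.
  Farthest demand point is Z3 at walking distance 37 (to W2); all others are ≤ 37.
With {W2, W4} the worst case is 37.
With {W2, W3} the worst case is 40.
No size-2 selection achieves below 37.

37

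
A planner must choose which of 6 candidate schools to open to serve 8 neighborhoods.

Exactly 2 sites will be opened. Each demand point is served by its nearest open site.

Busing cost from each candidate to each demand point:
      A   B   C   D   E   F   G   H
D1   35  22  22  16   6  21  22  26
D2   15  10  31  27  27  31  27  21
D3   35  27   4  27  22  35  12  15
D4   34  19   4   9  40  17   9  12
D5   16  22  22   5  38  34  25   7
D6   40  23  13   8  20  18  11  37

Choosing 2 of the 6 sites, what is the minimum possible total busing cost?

Open {D2, D4}.
  A→D2 15, B→D2 10, C→D4 4, D→D4 9, E→D2 27, F→D4 17, G→D4 9, H→D4 12  ⇒ total 103.
Compare {D1, D4}: total 110.
Compare {D5, D6}: total 112.
No size-2 selection does better; minimum is 103.

103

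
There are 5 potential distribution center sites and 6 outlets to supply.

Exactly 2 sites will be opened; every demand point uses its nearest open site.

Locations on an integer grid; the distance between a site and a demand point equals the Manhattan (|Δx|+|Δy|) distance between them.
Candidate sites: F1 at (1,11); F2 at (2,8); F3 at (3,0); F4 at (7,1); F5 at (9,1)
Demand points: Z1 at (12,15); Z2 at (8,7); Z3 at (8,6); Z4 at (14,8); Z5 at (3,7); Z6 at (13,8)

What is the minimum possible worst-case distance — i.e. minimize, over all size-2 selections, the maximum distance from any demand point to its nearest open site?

Open {F1, F2}.
  Farthest demand point is Z1 at distance 15 (to F1); all others are ≤ 15.
With {F1, F4} the worst case is 15.
With {F1, F5} the worst case is 15.
No size-2 selection achieves below 15.

15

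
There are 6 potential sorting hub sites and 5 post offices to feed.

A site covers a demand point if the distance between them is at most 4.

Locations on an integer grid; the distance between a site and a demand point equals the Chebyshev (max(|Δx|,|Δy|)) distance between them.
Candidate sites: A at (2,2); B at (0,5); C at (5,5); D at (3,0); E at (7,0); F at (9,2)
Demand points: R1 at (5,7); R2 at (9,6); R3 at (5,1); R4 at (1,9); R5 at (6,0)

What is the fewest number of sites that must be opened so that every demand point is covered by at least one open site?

Coverage sets (demand points within 4 of each site):
  A: {R3, R5}
  B: {R4}
  C: {R1, R2, R3, R4}
  D: {R3, R5}
  E: {R3, R5}
  F: {R2, R3, R5}
No single site covers all 5 demand points.
But {A, C} covers everything, so the minimum is 2.

2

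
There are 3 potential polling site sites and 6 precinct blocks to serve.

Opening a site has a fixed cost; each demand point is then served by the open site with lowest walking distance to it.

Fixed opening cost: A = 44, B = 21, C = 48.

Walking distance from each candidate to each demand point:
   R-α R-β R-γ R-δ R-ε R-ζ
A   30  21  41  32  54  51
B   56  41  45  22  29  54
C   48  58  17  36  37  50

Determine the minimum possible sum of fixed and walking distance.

Open {A, B}: assign each demand point to its cheapest open site.
  R-α→A 30, R-β→A 21, R-γ→A 41, R-δ→B 22, R-ε→B 29, R-ζ→A 51
  walking distance 194, fixed 65 → total 259.
Compare {B}: walking distance 247 + fixed 21 = 268.
Compare {A}: walking distance 229 + fixed 44 = 273.
Compare {B, C}: walking distance 207 + fixed 69 = 276.
All other subsets cost ≥ 268. Minimum total cost: 259.

259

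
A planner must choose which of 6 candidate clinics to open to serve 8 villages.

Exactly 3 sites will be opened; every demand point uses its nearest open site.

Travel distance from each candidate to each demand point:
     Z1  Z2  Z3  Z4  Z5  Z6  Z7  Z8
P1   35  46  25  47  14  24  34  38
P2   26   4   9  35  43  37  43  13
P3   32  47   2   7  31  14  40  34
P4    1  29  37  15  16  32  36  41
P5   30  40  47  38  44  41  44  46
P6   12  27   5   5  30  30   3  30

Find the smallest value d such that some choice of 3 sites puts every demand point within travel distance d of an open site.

24

Open {P1, P2, P6}.
  Farthest demand point is Z6 at travel distance 24 (to P1); all others are ≤ 24.
With {P1, P3, P6} the worst case is 30.
With {P1, P4, P6} the worst case is 30.
No size-3 selection achieves below 24.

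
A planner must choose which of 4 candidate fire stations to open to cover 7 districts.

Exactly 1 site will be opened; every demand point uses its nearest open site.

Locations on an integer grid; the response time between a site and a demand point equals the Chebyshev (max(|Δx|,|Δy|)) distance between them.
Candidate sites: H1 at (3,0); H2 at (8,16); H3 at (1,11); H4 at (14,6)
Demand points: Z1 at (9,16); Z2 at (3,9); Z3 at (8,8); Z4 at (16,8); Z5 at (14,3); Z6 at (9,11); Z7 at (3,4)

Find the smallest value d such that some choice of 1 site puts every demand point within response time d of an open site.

11

Open {H4}.
  Farthest demand point is Z2 at response time 11 (to H4); all others are ≤ 11.
With {H2} the worst case is 13.
With {H3} the worst case is 15.
No size-1 selection achieves below 11.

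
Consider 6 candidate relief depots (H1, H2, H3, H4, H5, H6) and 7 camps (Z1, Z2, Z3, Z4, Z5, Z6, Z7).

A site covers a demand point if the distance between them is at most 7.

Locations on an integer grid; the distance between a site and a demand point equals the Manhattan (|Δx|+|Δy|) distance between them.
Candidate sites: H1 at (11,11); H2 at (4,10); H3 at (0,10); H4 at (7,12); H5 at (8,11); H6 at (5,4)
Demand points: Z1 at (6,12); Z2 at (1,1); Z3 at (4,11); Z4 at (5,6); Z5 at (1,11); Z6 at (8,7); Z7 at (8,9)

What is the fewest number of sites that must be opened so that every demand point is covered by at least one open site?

2

Coverage sets (demand points within 7 of each site):
  H1: {Z1, Z3, Z6, Z7}
  H2: {Z1, Z3, Z4, Z5, Z6, Z7}
  H3: {Z3, Z5}
  H4: {Z1, Z3, Z5, Z6, Z7}
  H5: {Z1, Z3, Z5, Z6, Z7}
  H6: {Z2, Z4, Z6}
No single site covers all 7 demand points.
But {H2, H6} covers everything, so the minimum is 2.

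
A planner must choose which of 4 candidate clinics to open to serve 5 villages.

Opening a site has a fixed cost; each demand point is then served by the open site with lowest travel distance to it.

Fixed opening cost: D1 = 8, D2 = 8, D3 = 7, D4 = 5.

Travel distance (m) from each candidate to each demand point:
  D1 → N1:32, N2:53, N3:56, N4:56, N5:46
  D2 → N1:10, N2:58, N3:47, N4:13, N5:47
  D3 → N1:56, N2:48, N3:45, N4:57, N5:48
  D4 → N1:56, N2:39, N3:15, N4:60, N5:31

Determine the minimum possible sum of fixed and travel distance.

Open {D2, D4}: assign each demand point to its cheapest open site.
  N1→D2 10, N2→D4 39, N3→D4 15, N4→D2 13, N5→D4 31
  travel distance 108, fixed 13 → total 121.
Compare {D2, D3, D4}: travel distance 108 + fixed 20 = 128.
Compare {D1, D2, D4}: travel distance 108 + fixed 21 = 129.
Compare {D1, D2, D3, D4}: travel distance 108 + fixed 28 = 136.
All other subsets cost ≥ 128. Minimum total cost: 121.

121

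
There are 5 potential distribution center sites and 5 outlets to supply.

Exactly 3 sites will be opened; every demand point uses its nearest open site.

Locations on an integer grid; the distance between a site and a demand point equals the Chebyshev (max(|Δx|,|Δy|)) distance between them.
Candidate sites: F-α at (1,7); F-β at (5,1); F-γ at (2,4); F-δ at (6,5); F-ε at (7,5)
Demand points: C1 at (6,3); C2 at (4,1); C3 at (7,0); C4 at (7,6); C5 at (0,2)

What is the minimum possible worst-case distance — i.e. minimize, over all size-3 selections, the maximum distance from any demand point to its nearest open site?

Open {F-β, F-γ, F-δ}.
  Farthest demand point is C1 at distance 2 (to F-β); all others are ≤ 2.
With {F-β, F-γ, F-ε} the worst case is 2.
With {F-α, F-β, F-γ} the worst case is 5.
No size-3 selection achieves below 2.

2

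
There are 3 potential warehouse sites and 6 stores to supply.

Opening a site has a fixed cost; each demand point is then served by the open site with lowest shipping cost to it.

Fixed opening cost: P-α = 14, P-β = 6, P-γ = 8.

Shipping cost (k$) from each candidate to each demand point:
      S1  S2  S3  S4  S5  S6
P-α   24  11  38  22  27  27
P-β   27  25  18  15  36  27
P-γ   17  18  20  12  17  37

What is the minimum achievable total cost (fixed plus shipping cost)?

123

Open {P-β, P-γ}: assign each demand point to its cheapest open site.
  S1→P-γ 17, S2→P-γ 18, S3→P-β 18, S4→P-γ 12, S5→P-γ 17, S6→P-β 27
  shipping cost 109, fixed 14 → total 123.
Compare {P-α, P-γ}: shipping cost 104 + fixed 22 = 126.
Compare {P-γ}: shipping cost 121 + fixed 8 = 129.
Compare {P-α, P-β, P-γ}: shipping cost 102 + fixed 28 = 130.
All other subsets cost ≥ 126. Minimum total cost: 123.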